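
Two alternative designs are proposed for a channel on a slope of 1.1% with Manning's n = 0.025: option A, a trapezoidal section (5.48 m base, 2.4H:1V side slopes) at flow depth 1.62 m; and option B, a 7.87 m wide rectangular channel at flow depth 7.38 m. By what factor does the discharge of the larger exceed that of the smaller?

Channel A: With bottom width b = 5.48 m and side slope z = 2.4: A = (b + zy)y = (5.48 + 2.4×1.62)×1.62 = 15.18 m²; P = b + 2y√(1+z²) = 5.48 + 2×1.62×2.6 = 13.9 m. Hydraulic radius R = A/P = 15.18/13.9 = 1.091 m. Q_A = (1/0.025)·15.18·1.091^(2/3)·√0.011 = 67.49 m³/s.
Channel B: Flow area A = b·y = 7.87 × 7.38 = 58.08 m². Wetted perimeter P = b + 2y = 7.87 + 2×7.38 = 22.63 m. Hydraulic radius R = A/P = 58.08/22.63 = 2.567 m. Q_B = (1/0.025)·58.08·2.567^(2/3)·√0.011 = 456.8 m³/s.
The larger discharge is 456.8 m³/s and the smaller is 67.49 m³/s; the ratio is 6.77.

6.77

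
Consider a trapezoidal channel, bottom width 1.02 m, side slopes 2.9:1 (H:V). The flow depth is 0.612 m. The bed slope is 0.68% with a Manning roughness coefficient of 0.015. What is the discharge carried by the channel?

With bottom width b = 1.02 m and side slope z = 2.9: A = (b + zy)y = (1.02 + 2.9×0.612)×0.612 = 1.71 m²; P = b + 2y√(1+z²) = 1.02 + 2×0.612×3.068 = 4.775 m.
Hydraulic radius R = A/P = 1.71/4.775 = 0.3582 m.
Manning's equation: Q = (1/n) A R^(2/3) S^(1/2) = (1/0.015) × 1.71 × 0.3582^(2/3) × 0.0068^(1/2) = 4.74 m³/s.

Q = 4.74 m³/s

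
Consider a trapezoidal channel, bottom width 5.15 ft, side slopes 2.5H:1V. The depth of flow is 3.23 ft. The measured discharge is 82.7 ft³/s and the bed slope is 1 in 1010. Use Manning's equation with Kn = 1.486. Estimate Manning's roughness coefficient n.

n = 0.037

With bottom width b = 5.15 ft and side slope z = 2.5: A = (b + zy)y = (5.15 + 2.5×3.23)×3.23 = 42.72 ft²; P = b + 2y√(1+z²) = 5.15 + 2×3.23×2.693 = 22.54 ft.
Hydraulic radius R = A/P = 42.72/22.54 = 1.895 ft.
Rearranging Manning's equation: n = (1.486/Q) A R^(2/3) S^(1/2) = (1.486/82.7) × 42.72 × 1.895^(2/3) × √0.0009901 = 0.037.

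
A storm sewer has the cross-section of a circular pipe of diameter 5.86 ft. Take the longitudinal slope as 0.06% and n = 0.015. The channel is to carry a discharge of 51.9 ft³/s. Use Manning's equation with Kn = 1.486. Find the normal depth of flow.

Manning's equation rearranged: A R^(2/3) = nQ / (1.486·√S) = 0.015 × 51.9 / (1.486 × √0.0006) = 21.39.
At y = 3.83 ft: A R^(2/3) = 26.52 — over.
At y = 3.32 ft: A R^(2/3) = 21.37 — matches.

y_n = 3.32 ft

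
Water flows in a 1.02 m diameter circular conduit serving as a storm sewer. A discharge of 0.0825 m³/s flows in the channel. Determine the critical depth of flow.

y_c = 0.157 m

At critical depth, Q² T / (g A³) = 1, i.e. A³/T = Q²/g = 0.0825²/9.81 = 0.0006938.
At y = 0.185 m: A³/T = 0.001315 — too large.
At y = 0.132 m: A³/T = 0.0003483 — too small.
At y = 0.157 m: A³/T = 0.00069 — ≈ 0.0006938.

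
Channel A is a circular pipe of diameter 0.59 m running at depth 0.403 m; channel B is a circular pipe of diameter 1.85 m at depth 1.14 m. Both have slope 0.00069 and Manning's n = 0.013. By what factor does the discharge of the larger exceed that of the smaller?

Channel A: For a circular section of diameter D = 0.59 m at depth y = 0.403 m, the central angle is θ = 2 arccos(1 − 2y/D) = 3.891 rad. Then A = (D²/8)(θ − sin θ) = 0.199 m² and P = Dθ/2 = 1.148 m. Hydraulic radius R = A/P = 0.199/1.148 = 0.1733 m. Q_A = (1/0.013)·0.199·0.1733^(2/3)·√0.00069 = 0.125 m³/s.
Channel B: For a circular section of diameter D = 1.85 m at depth y = 1.14 m, the central angle is θ = 2 arccos(1 − 2y/D) = 3.611 rad. Then A = (D²/8)(θ − sin θ) = 1.738 m² and P = Dθ/2 = 3.34 m. Hydraulic radius R = A/P = 1.738/3.34 = 0.5204 m. Q_B = (1/0.013)·1.738·0.5204^(2/3)·√0.00069 = 2.272 m³/s.
The larger discharge is 2.272 m³/s and the smaller is 0.125 m³/s; the ratio is 18.2.

18.2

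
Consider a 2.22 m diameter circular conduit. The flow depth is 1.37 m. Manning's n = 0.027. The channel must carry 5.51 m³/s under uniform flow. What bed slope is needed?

For a circular section of diameter D = 2.22 m at depth y = 1.37 m, the central angle is θ = 2 arccos(1 − 2y/D) = 3.614 rad. Then A = (D²/8)(θ − sin θ) = 2.507 m² and P = Dθ/2 = 4.012 m.
Hydraulic radius R = A/P = 2.507/4.012 = 0.6249 m.
From Manning's equation, S = [nQ / (1 A R^(2/3))]² = [0.027 × 5.51 / (1 × 2.507 × 0.6249^(2/3))]² = 0.00659.

S = 0.00659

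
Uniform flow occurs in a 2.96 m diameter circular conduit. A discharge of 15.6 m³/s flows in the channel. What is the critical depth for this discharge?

At critical depth, Q² T / (g A³) = 1, i.e. A³/T = Q²/g = 15.6²/9.81 = 24.81.
Trying y = 1.32 m: A³/T = 8.885 — low.
Trying y = 2.11 m: A³/T = 53.95 — high.
Trying y = 1.73 m: A³/T = 24.98 — matches.

y_c = 1.73 m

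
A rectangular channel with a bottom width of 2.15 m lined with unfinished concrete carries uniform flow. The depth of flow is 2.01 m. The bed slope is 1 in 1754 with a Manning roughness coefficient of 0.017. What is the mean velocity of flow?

V = 1.11 m/s

Flow area A = b·y = 2.15 × 2.01 = 4.321 m². Wetted perimeter P = b + 2y = 2.15 + 2×2.01 = 6.17 m.
Hydraulic radius R = A/P = 4.321/6.17 = 0.7004 m.
From Manning's equation, V = (1/n) R^(2/3) S^(1/2) = (1/0.017) × 0.7004^(2/3) × 0.0005701^(1/2) = 1.11 m/s.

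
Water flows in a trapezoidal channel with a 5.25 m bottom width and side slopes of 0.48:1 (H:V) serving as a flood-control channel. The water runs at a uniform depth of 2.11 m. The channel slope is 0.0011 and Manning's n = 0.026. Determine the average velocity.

V = 1.54 m/s

With bottom width b = 5.25 m and side slope z = 0.48: A = (b + zy)y = (5.25 + 0.48×2.11)×2.11 = 13.21 m²; P = b + 2y√(1+z²) = 5.25 + 2×2.11×1.109 = 9.931 m.
Hydraulic radius R = A/P = 13.21/9.931 = 1.331 m.
From Manning's equation, V = (1/n) R^(2/3) S^(1/2) = (1/0.026) × 1.331^(2/3) × 0.0011^(1/2) = 1.54 m/s.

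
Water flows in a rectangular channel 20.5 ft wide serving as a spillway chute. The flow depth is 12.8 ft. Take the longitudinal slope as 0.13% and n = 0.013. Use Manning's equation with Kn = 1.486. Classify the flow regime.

Flow area A = b·y = 20.5 × 12.8 = 262.4 ft². Wetted perimeter P = b + 2y = 20.5 + 2×12.8 = 46.1 ft.
Hydraulic radius R = A/P = 262.4/46.1 = 5.692 ft.
V = (1.486/n) R^(2/3) √S = (1.486/0.013) × 5.692^(2/3) × √0.0013 = 13.14 ft/s. Hydraulic depth D_h = A/T = 262.4/20.5 = 12.8 ft.
Froude number Fr = V/√(g·D_h) = 13.14/√(32.2×12.8) = 0.647, which is less than 1, so the flow is subcritical.

subcritical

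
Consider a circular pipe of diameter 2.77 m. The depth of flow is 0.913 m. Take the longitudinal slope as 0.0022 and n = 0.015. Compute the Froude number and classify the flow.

For a circular section of diameter D = 2.77 m at depth y = 0.913 m, the central angle is θ = 2 arccos(1 − 2y/D) = 2.446 rad. Then A = (D²/8)(θ − sin θ) = 1.731 m² and P = Dθ/2 = 3.388 m.
Hydraulic radius R = A/P = 1.731/3.388 = 0.5111 m.
V = (1/n) R^(2/3) √S = (1/0.015) × 0.5111^(2/3) × √0.0022 = 1.999 m/s. Hydraulic depth D_h = A/T = 1.731/2.604 = 0.6649 m.
Froude number Fr = V/√(g·D_h) = 1.999/√(9.81×0.6649) = 0.783, which is less than 1, so the flow is subcritical.

subcritical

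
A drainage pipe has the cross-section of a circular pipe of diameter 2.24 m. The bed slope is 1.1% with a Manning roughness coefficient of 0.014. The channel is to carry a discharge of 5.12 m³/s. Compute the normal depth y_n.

y_n = 0.772 m

Manning's equation rearranged: A R^(2/3) = nQ / (1·√S) = 0.014 × 5.12 / (√0.011) = 0.6834.
At y = 0.67 m: A R^(2/3) = 0.5213 — too small.
At y = 0.883 m: A R^(2/3) = 0.8784 — too large.
At y = 0.772 m: A R^(2/3) = 0.6838 — ≈ 0.6834.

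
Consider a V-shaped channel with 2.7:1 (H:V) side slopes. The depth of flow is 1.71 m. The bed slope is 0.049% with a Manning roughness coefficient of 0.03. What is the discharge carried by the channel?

For a triangular section with side slope z = 2.7: A = zy² = 2.7×1.71² = 7.895 m²; P = 2y√(1+z²) = 2×1.71×2.879 = 9.847 m.
Hydraulic radius R = A/P = 7.895/9.847 = 0.8018 m.
Manning's equation: Q = (1/n) A R^(2/3) S^(1/2) = (1/0.03) × 7.895 × 0.8018^(2/3) × 0.00049^(1/2) = 5.03 m³/s.

Q = 5.03 m³/s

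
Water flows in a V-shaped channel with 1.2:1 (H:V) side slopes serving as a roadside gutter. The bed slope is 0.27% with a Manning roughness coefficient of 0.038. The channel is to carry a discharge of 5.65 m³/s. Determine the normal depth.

Manning's equation rearranged: A R^(2/3) = nQ / (1·√S) = 0.038 × 5.65 / (√0.0027) = 4.132.
Trying y = 1.38 m: A R^(2/3) = 1.497 — short.
Trying y = 2.22 m: A R^(2/3) = 5.318 — over.
Trying y = 2.02 m: A R^(2/3) = 4.134 — matches.

y_n = 2.02 m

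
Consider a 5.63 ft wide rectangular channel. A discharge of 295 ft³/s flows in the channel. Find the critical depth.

For a rectangular channel, critical depth y_c = (q²/g)^(1/3) where q = Q/b = 295/5.63 = 52.4 ft²/s.
So y_c = (52.4²/32.2)^(1/3) = 4.4 ft.

y_c = 4.4 ft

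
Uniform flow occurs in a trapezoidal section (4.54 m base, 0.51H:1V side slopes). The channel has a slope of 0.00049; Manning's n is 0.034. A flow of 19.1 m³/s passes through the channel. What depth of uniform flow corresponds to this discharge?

Manning's equation rearranged: A R^(2/3) = nQ / (1·√S) = 0.034 × 19.1 / (√0.00049) = 29.34.
Trying y = 2.86 m: A R^(2/3) = 23.13 — low.
Trying y = 4.04 m: A R^(2/3) = 41.75 — high.
Trying y = 3.29 m: A R^(2/3) = 29.31 — close enough.

y_n = 3.29 m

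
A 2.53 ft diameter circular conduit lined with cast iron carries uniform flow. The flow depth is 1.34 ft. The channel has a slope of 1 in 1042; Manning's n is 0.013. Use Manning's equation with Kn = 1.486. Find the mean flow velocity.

For a circular section of diameter D = 2.53 ft at depth y = 1.34 ft, the central angle is θ = 2 arccos(1 − 2y/D) = 3.26 rad. Then A = (D²/8)(θ − sin θ) = 2.703 ft² and P = Dθ/2 = 4.124 ft.
Hydraulic radius R = A/P = 2.703/4.124 = 0.6555 ft.
From Manning's equation, V = (1.486/n) R^(2/3) S^(1/2) = (1.486/0.013) × 0.6555^(2/3) × 0.0009597^(1/2) = 2.67 ft/s.

V = 2.67 ft/s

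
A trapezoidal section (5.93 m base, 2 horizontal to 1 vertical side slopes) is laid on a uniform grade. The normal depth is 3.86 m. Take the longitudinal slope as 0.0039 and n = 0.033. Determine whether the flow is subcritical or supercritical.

With bottom width b = 5.93 m and side slope z = 2: A = (b + zy)y = (5.93 + 2×3.86)×3.86 = 52.69 m²; P = b + 2y√(1+z²) = 5.93 + 2×3.86×2.236 = 23.19 m.
Hydraulic radius R = A/P = 52.69/23.19 = 2.272 m.
V = (1/n) R^(2/3) √S = (1/0.033) × 2.272^(2/3) × √0.0039 = 3.27 m/s. Hydraulic depth D_h = A/T = 52.69/21.37 = 2.466 m.
Froude number Fr = V/√(g·D_h) = 3.27/√(9.81×2.466) = 0.665, which is less than 1, so the flow is subcritical.

subcritical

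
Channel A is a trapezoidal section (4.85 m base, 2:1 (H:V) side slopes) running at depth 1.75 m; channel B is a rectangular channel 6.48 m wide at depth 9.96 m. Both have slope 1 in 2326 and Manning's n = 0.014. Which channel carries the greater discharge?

channel B

Channel A: With bottom width b = 4.85 m and side slope z = 2: A = (b + zy)y = (4.85 + 2×1.75)×1.75 = 14.61 m²; P = b + 2y√(1+z²) = 4.85 + 2×1.75×2.236 = 12.68 m. Hydraulic radius R = A/P = 14.61/12.68 = 1.153 m. Q_A = (1/0.014)·14.61·1.153^(2/3)·√0.0004299 = 23.79 m³/s.
Channel B: Flow area A = b·y = 6.48 × 9.96 = 64.54 m². Wetted perimeter P = b + 2y = 6.48 + 2×9.96 = 26.4 m. Hydraulic radius R = A/P = 64.54/26.4 = 2.445 m. Q_B = (1/0.014)·64.54·2.445^(2/3)·√0.0004299 = 173.5 m³/s.
Q_A = 23.79 m³/s vs Q_B = 173.5 m³/s, so channel B carries more.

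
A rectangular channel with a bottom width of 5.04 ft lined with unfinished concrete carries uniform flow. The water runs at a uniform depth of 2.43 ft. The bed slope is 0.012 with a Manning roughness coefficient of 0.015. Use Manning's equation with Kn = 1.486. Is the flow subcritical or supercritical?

Flow area A = b·y = 5.04 × 2.43 = 12.25 ft². Wetted perimeter P = b + 2y = 5.04 + 2×2.43 = 9.9 ft.
Hydraulic radius R = A/P = 12.25/9.9 = 1.237 ft.
V = (1.486/n) R^(2/3) √S = (1.486/0.015) × 1.237^(2/3) × √0.012 = 12.51 ft/s. Hydraulic depth D_h = A/T = 12.25/5.04 = 2.43 ft.
Froude number Fr = V/√(g·D_h) = 12.51/√(32.2×2.43) = 1.41, which is greater than 1, so the flow is supercritical.

supercritical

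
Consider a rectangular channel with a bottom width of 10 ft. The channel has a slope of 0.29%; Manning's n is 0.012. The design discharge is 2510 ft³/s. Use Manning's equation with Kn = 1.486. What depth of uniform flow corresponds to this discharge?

y_n = 15.5 ft

Manning's equation rearranged: A R^(2/3) = nQ / (1.486·√S) = 0.012 × 2510 / (1.486 × √0.0029) = 376.4.
At y = 17 ft: A R^(2/3) = 418.6 — too large.
At y = 12.4 ft: A R^(2/3) = 289.3 — too small.
At y = 15.5 ft: A R^(2/3) = 376.2 — close enough.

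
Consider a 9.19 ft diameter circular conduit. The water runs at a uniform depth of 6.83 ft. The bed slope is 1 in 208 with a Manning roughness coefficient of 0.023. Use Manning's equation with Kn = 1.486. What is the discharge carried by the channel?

For a circular section of diameter D = 9.19 ft at depth y = 6.83 ft, the central angle is θ = 2 arccos(1 − 2y/D) = 4.158 rad. Then A = (D²/8)(θ − sin θ) = 52.86 ft² and P = Dθ/2 = 19.1 ft.
Hydraulic radius R = A/P = 52.86/19.1 = 2.767 ft.
Manning's equation: Q = (1.486/n) A R^(2/3) S^(1/2) = (1.486/0.023) × 52.86 × 2.767^(2/3) × 0.004808^(1/2) = 467 ft³/s.

Q = 467 ft³/s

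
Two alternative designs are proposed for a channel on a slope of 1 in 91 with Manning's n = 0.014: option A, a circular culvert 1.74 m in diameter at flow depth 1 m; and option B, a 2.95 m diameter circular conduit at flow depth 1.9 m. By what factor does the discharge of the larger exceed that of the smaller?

Channel A: For a circular section of diameter D = 1.74 m at depth y = 1 m, the central angle is θ = 2 arccos(1 − 2y/D) = 3.442 rad. Then A = (D²/8)(θ − sin θ) = 1.414 m² and P = Dθ/2 = 2.994 m. Hydraulic radius R = A/P = 1.414/2.994 = 0.4723 m. Q_A = (1/0.014)·1.414·0.4723^(2/3)·√0.01099 = 6.423 m³/s.
Channel B: For a circular section of diameter D = 2.95 m at depth y = 1.9 m, the central angle is θ = 2 arccos(1 − 2y/D) = 3.726 rad. Then A = (D²/8)(θ − sin θ) = 4.654 m² and P = Dθ/2 = 5.496 m. Hydraulic radius R = A/P = 4.654/5.496 = 0.8467 m. Q_B = (1/0.014)·4.654·0.8467^(2/3)·√0.01099 = 31.19 m³/s.
The larger discharge is 31.19 m³/s and the smaller is 6.423 m³/s; the ratio is 4.86.

4.86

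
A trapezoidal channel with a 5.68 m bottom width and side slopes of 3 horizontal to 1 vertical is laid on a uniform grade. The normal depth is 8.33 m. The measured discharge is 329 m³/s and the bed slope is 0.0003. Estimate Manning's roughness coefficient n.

n = 0.036

With bottom width b = 5.68 m and side slope z = 3: A = (b + zy)y = (5.68 + 3×8.33)×8.33 = 255.5 m²; P = b + 2y√(1+z²) = 5.68 + 2×8.33×3.162 = 58.36 m.
Hydraulic radius R = A/P = 255.5/58.36 = 4.377 m.
Rearranging Manning's equation: n = (1/Q) A R^(2/3) S^(1/2) = (1/329) × 255.5 × 4.377^(2/3) × √0.0003 = 0.036.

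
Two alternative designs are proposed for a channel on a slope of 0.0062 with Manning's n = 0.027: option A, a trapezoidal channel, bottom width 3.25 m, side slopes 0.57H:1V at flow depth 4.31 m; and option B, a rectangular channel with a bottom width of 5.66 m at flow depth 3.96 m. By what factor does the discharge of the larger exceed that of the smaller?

Channel A: With bottom width b = 3.25 m and side slope z = 0.57: A = (b + zy)y = (3.25 + 0.57×4.31)×4.31 = 24.6 m²; P = b + 2y√(1+z²) = 3.25 + 2×4.31×1.151 = 13.17 m. Hydraulic radius R = A/P = 24.6/13.17 = 1.867 m. Q_A = (1/0.027)·24.6·1.867^(2/3)·√0.0062 = 108.8 m³/s.
Channel B: Flow area A = b·y = 5.66 × 3.96 = 22.41 m². Wetted perimeter P = b + 2y = 5.66 + 2×3.96 = 13.58 m. Hydraulic radius R = A/P = 22.41/13.58 = 1.65 m. Q_B = (1/0.027)·22.41·1.65^(2/3)·√0.0062 = 91.29 m³/s.
The larger discharge is 108.8 m³/s and the smaller is 91.29 m³/s; the ratio is 1.19.

1.19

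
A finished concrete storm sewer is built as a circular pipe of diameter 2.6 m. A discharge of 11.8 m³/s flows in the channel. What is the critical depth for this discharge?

y_c = 1.55 m

At critical depth, Q² T / (g A³) = 1, i.e. A³/T = Q²/g = 11.8²/9.81 = 14.19.
Trying y = 1.24 m: A³/T = 6.007 — low.
Trying y = 1.73 m: A³/T = 21.53 — high.
Trying y = 1.55 m: A³/T = 14.09 — close enough.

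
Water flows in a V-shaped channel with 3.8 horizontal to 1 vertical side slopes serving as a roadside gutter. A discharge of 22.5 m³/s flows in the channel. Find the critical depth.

At critical depth, Q² T / (g A³) = 1, i.e. A³/T = Q²/g = 22.5²/9.81 = 51.61.
Trying y = 1.24 m: A³/T = 21.17 — low.
Trying y = 1.71 m: A³/T = 105.6 — high.
Trying y = 1.48 m: A³/T = 51.27 — close enough.

y_c = 1.48 m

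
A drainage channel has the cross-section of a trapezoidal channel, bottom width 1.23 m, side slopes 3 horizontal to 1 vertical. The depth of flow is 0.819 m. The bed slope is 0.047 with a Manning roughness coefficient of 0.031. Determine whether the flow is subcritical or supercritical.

supercritical

With bottom width b = 1.23 m and side slope z = 3: A = (b + zy)y = (1.23 + 3×0.819)×0.819 = 3.02 m²; P = b + 2y√(1+z²) = 1.23 + 2×0.819×3.162 = 6.41 m.
Hydraulic radius R = A/P = 3.02/6.41 = 0.4711 m.
V = (1/n) R^(2/3) √S = (1/0.031) × 0.4711^(2/3) × √0.047 = 4.234 m/s. Hydraulic depth D_h = A/T = 3.02/6.144 = 0.4915 m.
Froude number Fr = V/√(g·D_h) = 4.234/√(9.81×0.4915) = 1.93, which is greater than 1, so the flow is supercritical.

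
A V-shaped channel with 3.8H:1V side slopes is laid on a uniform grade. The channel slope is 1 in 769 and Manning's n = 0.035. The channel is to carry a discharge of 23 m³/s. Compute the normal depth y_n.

Manning's equation rearranged: A R^(2/3) = nQ / (1·√S) = 0.035 × 23 / (√0.0013) = 22.32.
At y = 2.63 m: A R^(2/3) = 30.85 — too large.
At y = 1.63 m: A R^(2/3) = 8.615 — too small.
At y = 2.33 m: A R^(2/3) = 22.34 — matches.

y_n = 2.33 m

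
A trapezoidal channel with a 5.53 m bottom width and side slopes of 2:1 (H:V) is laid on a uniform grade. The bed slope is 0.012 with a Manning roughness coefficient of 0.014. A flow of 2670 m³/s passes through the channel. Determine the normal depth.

Manning's equation rearranged: A R^(2/3) = nQ / (1·√S) = 0.014 × 2670 / (√0.012) = 341.2.
Try y = 8.91 m: A R^(2/3) = 574.2 — over.
Try y = 5 m: A R^(2/3) = 153.7 — short.
Try y = 7.12 m: A R^(2/3) = 340.8 — close enough.

y_n = 7.12 m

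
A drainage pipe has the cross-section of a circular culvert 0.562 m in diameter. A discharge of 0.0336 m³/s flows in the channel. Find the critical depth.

At critical depth, Q² T / (g A³) = 1, i.e. A³/T = Q²/g = 0.0336²/9.81 = 0.0001151.
Trying y = 0.147 m: A³/T = 0.0002795 — too large.
Trying y = 0.104 m: A³/T = 0.00007227 — too small.
Trying y = 0.117 m: A³/T = 0.0001147 — ≈ 0.0001151.

y_c = 0.117 m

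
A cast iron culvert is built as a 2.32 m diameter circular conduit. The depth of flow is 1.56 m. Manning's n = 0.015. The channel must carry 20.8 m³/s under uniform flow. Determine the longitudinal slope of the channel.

For a circular section of diameter D = 2.32 m at depth y = 1.56 m, the central angle is θ = 2 arccos(1 − 2y/D) = 3.846 rad. Then A = (D²/8)(θ − sin θ) = 3.023 m² and P = Dθ/2 = 4.461 m.
Hydraulic radius R = A/P = 3.023/4.461 = 0.6776 m.
From Manning's equation, S = [nQ / (1 A R^(2/3))]² = [0.015 × 20.8 / (1 × 3.023 × 0.6776^(2/3))]² = 0.0179.

S = 0.0179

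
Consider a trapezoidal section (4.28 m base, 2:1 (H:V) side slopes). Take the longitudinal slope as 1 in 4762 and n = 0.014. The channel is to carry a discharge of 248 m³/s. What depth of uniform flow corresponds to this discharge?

Manning's equation rearranged: A R^(2/3) = nQ / (1·√S) = 0.014 × 248 / (√0.00021) = 239.6.
At y = 5.33 m: A R^(2/3) = 159.4 — short.
At y = 7.98 m: A R^(2/3) = 409.8 — over.
At y = 6.36 m: A R^(2/3) = 239.9 — close enough.

y_n = 6.36 m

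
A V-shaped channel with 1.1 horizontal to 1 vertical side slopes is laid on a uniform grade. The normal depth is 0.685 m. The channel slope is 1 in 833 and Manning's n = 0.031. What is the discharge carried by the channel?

For a triangular section with side slope z = 1.1: A = zy² = 1.1×0.685² = 0.5161 m²; P = 2y√(1+z²) = 2×0.685×1.487 = 2.037 m.
Hydraulic radius R = A/P = 0.5161/2.037 = 0.2534 m.
Manning's equation: Q = (1/n) A R^(2/3) S^(1/2) = (1/0.031) × 0.5161 × 0.2534^(2/3) × 0.0012^(1/2) = 0.231 m³/s.

Q = 0.231 m³/s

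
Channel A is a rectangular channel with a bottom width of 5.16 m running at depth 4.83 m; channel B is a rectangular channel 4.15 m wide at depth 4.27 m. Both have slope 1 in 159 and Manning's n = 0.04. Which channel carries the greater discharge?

Channel A: Flow area A = b·y = 5.16 × 4.83 = 24.92 m². Wetted perimeter P = b + 2y = 5.16 + 2×4.83 = 14.82 m. Hydraulic radius R = A/P = 24.92/14.82 = 1.682 m. Q_A = (1/0.04)·24.92·1.682^(2/3)·√0.006289 = 69.88 m³/s.
Channel B: Flow area A = b·y = 4.15 × 4.27 = 17.72 m². Wetted perimeter P = b + 2y = 4.15 + 2×4.27 = 12.69 m. Hydraulic radius R = A/P = 17.72/12.69 = 1.396 m. Q_B = (1/0.04)·17.72·1.396^(2/3)·√0.006289 = 43.89 m³/s.
Q_A = 69.88 m³/s vs Q_B = 43.89 m³/s, so channel A carries more.

channel A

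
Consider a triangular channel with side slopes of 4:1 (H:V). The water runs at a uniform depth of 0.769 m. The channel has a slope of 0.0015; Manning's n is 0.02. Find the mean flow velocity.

V = 1 m/s

For a triangular section with side slope z = 4: A = zy² = 4×0.769² = 2.365 m²; P = 2y√(1+z²) = 2×0.769×4.123 = 6.341 m.
Hydraulic radius R = A/P = 2.365/6.341 = 0.373 m.
From Manning's equation, V = (1/n) R^(2/3) S^(1/2) = (1/0.02) × 0.373^(2/3) × 0.0015^(1/2) = 1 m/s.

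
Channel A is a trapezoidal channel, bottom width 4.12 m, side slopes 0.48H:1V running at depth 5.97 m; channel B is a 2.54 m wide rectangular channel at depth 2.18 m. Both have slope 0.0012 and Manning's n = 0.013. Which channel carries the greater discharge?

Channel A: With bottom width b = 4.12 m and side slope z = 0.48: A = (b + zy)y = (4.12 + 0.48×5.97)×5.97 = 41.7 m²; P = b + 2y√(1+z²) = 4.12 + 2×5.97×1.109 = 17.36 m. Hydraulic radius R = A/P = 41.7/17.36 = 2.402 m. Q_A = (1/0.013)·41.7·2.402^(2/3)·√0.0012 = 199.3 m³/s.
Channel B: Flow area A = b·y = 2.54 × 2.18 = 5.537 m². Wetted perimeter P = b + 2y = 2.54 + 2×2.18 = 6.9 m. Hydraulic radius R = A/P = 5.537/6.9 = 0.8025 m. Q_B = (1/0.013)·5.537·0.8025^(2/3)·√0.0012 = 12.74 m³/s.
Q_A = 199.3 m³/s vs Q_B = 12.74 m³/s, so channel A carries more.

channel A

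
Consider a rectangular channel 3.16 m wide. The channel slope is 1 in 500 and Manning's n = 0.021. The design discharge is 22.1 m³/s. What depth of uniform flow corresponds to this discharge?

y_n = 3.17 m

Manning's equation rearranged: A R^(2/3) = nQ / (1·√S) = 0.021 × 22.1 / (√0.002) = 10.38.
Trying y = 2.66 m: A R^(2/3) = 8.356 — too small.
Trying y = 3.63 m: A R^(2/3) = 12.23 — too large.
Trying y = 3.17 m: A R^(2/3) = 10.38 — matches.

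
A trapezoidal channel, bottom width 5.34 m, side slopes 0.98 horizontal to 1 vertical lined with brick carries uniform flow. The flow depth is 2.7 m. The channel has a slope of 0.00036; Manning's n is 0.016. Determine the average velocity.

V = 1.67 m/s

With bottom width b = 5.34 m and side slope z = 0.98: A = (b + zy)y = (5.34 + 0.98×2.7)×2.7 = 21.56 m²; P = b + 2y√(1+z²) = 5.34 + 2×2.7×1.4 = 12.9 m.
Hydraulic radius R = A/P = 21.56/12.9 = 1.671 m.
From Manning's equation, V = (1/n) R^(2/3) S^(1/2) = (1/0.016) × 1.671^(2/3) × 0.00036^(1/2) = 1.67 m/s.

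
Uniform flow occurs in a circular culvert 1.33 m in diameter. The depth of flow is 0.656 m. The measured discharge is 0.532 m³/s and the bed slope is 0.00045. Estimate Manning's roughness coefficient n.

For a circular section of diameter D = 1.33 m at depth y = 0.656 m, the central angle is θ = 2 arccos(1 − 2y/D) = 3.115 rad. Then A = (D²/8)(θ − sin θ) = 0.6827 m² and P = Dθ/2 = 2.071 m.
Hydraulic radius R = A/P = 0.6827/2.071 = 0.3296 m.
Rearranging Manning's equation: n = (1/Q) A R^(2/3) S^(1/2) = (1/0.532) × 0.6827 × 0.3296^(2/3) × √0.00045 = 0.013.

n = 0.013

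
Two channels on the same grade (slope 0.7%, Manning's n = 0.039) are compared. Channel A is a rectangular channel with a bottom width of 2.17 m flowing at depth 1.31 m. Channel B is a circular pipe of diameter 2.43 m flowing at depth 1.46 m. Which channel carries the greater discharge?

Channel A: Flow area A = b·y = 2.17 × 1.31 = 2.843 m². Wetted perimeter P = b + 2y = 2.17 + 2×1.31 = 4.79 m. Hydraulic radius R = A/P = 2.843/4.79 = 0.5935 m. Q_A = (1/0.039)·2.843·0.5935^(2/3)·√0.007 = 4.307 m³/s.
Channel B: For a circular section of diameter D = 2.43 m at depth y = 1.46 m, the central angle is θ = 2 arccos(1 − 2y/D) = 3.548 rad. Then A = (D²/8)(θ − sin θ) = 2.91 m² and P = Dθ/2 = 4.31 m. Hydraulic radius R = A/P = 2.91/4.31 = 0.6751 m. Q_B = (1/0.039)·2.91·0.6751^(2/3)·√0.007 = 4.805 m³/s.
Q_A = 4.307 m³/s vs Q_B = 4.805 m³/s, so channel B carries more.

channel B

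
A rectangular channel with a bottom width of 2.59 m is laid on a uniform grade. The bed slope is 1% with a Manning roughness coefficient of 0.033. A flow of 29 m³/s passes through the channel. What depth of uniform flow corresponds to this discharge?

y_n = 3.78 m

Manning's equation rearranged: A R^(2/3) = nQ / (1·√S) = 0.033 × 29 / (√0.01) = 9.57.
At y = 2.66 m: A R^(2/3) = 6.283 — low.
At y = 3.78 m: A R^(2/3) = 9.557 — ≈ 9.57.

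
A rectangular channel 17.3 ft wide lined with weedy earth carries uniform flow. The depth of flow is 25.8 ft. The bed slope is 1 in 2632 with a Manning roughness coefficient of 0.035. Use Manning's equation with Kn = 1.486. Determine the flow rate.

Q = 1280 ft³/s

Flow area A = b·y = 17.3 × 25.8 = 446.3 ft². Wetted perimeter P = b + 2y = 17.3 + 2×25.8 = 68.9 ft.
Hydraulic radius R = A/P = 446.3/68.9 = 6.478 ft.
Manning's equation: Q = (1.486/n) A R^(2/3) S^(1/2) = (1.486/0.035) × 446.3 × 6.478^(2/3) × 0.0003799^(1/2) = 1280 ft³/s.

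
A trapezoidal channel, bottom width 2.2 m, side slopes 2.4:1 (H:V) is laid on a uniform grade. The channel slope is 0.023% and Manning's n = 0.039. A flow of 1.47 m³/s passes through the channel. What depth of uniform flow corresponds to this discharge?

Manning's equation rearranged: A R^(2/3) = nQ / (1·√S) = 0.039 × 1.47 / (√0.00023) = 3.78.
At y = 1.34 m: A R^(2/3) = 6.21 — over.
At y = 1.06 m: A R^(2/3) = 3.781 — matches.

y_n = 1.06 m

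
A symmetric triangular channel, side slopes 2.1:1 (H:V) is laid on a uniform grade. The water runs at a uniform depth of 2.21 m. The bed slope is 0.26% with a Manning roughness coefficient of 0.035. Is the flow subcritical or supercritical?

subcritical

For a triangular section with side slope z = 2.1: A = zy² = 2.1×2.21² = 10.26 m²; P = 2y√(1+z²) = 2×2.21×2.326 = 10.28 m.
Hydraulic radius R = A/P = 10.26/10.28 = 0.9977 m.
V = (1/n) R^(2/3) √S = (1/0.035) × 0.9977^(2/3) × √0.0026 = 1.455 m/s. Hydraulic depth D_h = A/T = 10.26/9.282 = 1.105 m.
Froude number Fr = V/√(g·D_h) = 1.455/√(9.81×1.105) = 0.442, which is less than 1, so the flow is subcritical.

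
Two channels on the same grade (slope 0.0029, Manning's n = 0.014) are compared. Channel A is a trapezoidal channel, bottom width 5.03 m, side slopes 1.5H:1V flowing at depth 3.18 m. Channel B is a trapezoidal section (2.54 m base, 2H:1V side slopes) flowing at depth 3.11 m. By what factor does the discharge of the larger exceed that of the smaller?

1.25

Channel A: With bottom width b = 5.03 m and side slope z = 1.5: A = (b + zy)y = (5.03 + 1.5×3.18)×3.18 = 31.16 m²; P = b + 2y√(1+z²) = 5.03 + 2×3.18×1.803 = 16.5 m. Hydraulic radius R = A/P = 31.16/16.5 = 1.889 m. Q_A = (1/0.014)·31.16·1.889^(2/3)·√0.0029 = 183.2 m³/s.
Channel B: With bottom width b = 2.54 m and side slope z = 2: A = (b + zy)y = (2.54 + 2×3.11)×3.11 = 27.24 m²; P = b + 2y√(1+z²) = 2.54 + 2×3.11×2.236 = 16.45 m. Hydraulic radius R = A/P = 27.24/16.45 = 1.656 m. Q_B = (1/0.014)·27.24·1.656^(2/3)·√0.0029 = 146.7 m³/s.
The larger discharge is 183.2 m³/s and the smaller is 146.7 m³/s; the ratio is 1.25.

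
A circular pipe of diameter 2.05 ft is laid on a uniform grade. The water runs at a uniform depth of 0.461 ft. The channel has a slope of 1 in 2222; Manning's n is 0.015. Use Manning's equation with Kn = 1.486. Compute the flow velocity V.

V = 0.887 ft/s

For a circular section of diameter D = 2.05 ft at depth y = 0.461 ft, the central angle is θ = 2 arccos(1 − 2y/D) = 1.976 rad. Then A = (D²/8)(θ − sin θ) = 0.5554 ft² and P = Dθ/2 = 2.026 ft.
Hydraulic radius R = A/P = 0.5554/2.026 = 0.2742 ft.
From Manning's equation, V = (1.486/n) R^(2/3) S^(1/2) = (1.486/0.015) × 0.2742^(2/3) × 0.00045^(1/2) = 0.887 ft/s.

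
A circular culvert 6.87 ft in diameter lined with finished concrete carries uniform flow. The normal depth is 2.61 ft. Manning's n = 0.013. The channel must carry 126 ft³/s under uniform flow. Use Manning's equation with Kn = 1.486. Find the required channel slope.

S = 0.00458

For a circular section of diameter D = 6.87 ft at depth y = 2.61 ft, the central angle is θ = 2 arccos(1 − 2y/D) = 2.657 rad. Then A = (D²/8)(θ − sin θ) = 12.92 ft² and P = Dθ/2 = 9.125 ft.
Hydraulic radius R = A/P = 12.92/9.125 = 1.416 ft.
From Manning's equation, S = [nQ / (1.486 A R^(2/3))]² = [0.013 × 126 / (1.486 × 12.92 × 1.416^(2/3))]² = 0.00458.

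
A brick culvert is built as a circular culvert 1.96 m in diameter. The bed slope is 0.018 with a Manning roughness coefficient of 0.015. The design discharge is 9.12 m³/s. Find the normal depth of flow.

y_n = 1.03 m

Manning's equation rearranged: A R^(2/3) = nQ / (1·√S) = 0.015 × 9.12 / (√0.018) = 1.02.
At y = 1.15 m: A R^(2/3) = 1.217 — too large.
At y = 1.03 m: A R^(2/3) = 1.019 — matches.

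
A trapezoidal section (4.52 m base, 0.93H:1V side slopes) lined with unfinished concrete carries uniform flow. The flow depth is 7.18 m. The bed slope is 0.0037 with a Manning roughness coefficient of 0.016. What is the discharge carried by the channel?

With bottom width b = 4.52 m and side slope z = 0.93: A = (b + zy)y = (4.52 + 0.93×7.18)×7.18 = 80.4 m²; P = b + 2y√(1+z²) = 4.52 + 2×7.18×1.366 = 24.13 m.
Hydraulic radius R = A/P = 80.4/24.13 = 3.332 m.
Manning's equation: Q = (1/n) A R^(2/3) S^(1/2) = (1/0.016) × 80.4 × 3.332^(2/3) × 0.0037^(1/2) = 682 m³/s.

Q = 682 m³/s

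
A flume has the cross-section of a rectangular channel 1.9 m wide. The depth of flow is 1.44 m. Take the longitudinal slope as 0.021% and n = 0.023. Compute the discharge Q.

Q = 1.19 m³/s

Flow area A = b·y = 1.9 × 1.44 = 2.736 m². Wetted perimeter P = b + 2y = 1.9 + 2×1.44 = 4.78 m.
Hydraulic radius R = A/P = 2.736/4.78 = 0.5724 m.
Manning's equation: Q = (1/n) A R^(2/3) S^(1/2) = (1/0.023) × 2.736 × 0.5724^(2/3) × 0.00021^(1/2) = 1.19 m³/s.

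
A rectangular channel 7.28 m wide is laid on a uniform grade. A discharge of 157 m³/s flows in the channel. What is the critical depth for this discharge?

For a rectangular channel, critical depth y_c = (q²/g)^(1/3) where q = Q/b = 157/7.28 = 21.57 m²/s.
So y_c = (21.57²/9.81)^(1/3) = 3.62 m.

y_c = 3.62 m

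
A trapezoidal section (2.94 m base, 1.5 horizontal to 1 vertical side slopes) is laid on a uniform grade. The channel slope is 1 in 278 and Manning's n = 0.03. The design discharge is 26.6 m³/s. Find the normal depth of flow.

Manning's equation rearranged: A R^(2/3) = nQ / (1·√S) = 0.03 × 26.6 / (√0.003597) = 13.31.
Try y = 2.18 m: A R^(2/3) = 15.74 — over.
Try y = 1.74 m: A R^(2/3) = 9.964 — short.
Try y = 2.01 m: A R^(2/3) = 13.33 — ≈ 13.31.

y_n = 2.01 m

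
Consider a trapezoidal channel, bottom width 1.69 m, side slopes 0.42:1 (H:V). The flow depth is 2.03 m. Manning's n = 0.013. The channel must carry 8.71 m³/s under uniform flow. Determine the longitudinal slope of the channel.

With bottom width b = 1.69 m and side slope z = 0.42: A = (b + zy)y = (1.69 + 0.42×2.03)×2.03 = 5.161 m²; P = b + 2y√(1+z²) = 1.69 + 2×2.03×1.085 = 6.094 m.
Hydraulic radius R = A/P = 5.161/6.094 = 0.847 m.
From Manning's equation, S = [nQ / (1 A R^(2/3))]² = [0.013 × 8.71 / (1 × 5.161 × 0.847^(2/3))]² = 0.0006.

S = 0.0006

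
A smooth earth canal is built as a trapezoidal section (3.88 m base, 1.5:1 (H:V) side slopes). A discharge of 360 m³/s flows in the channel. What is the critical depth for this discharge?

y_c = 5.37 m

At critical depth, Q² T / (g A³) = 1, i.e. A³/T = Q²/g = 360²/9.81 = 13210.
Try y = 3.76 m: A³/T = 3025 — short.
Try y = 6.32 m: A³/T = 26360 — over.
Try y = 5.37 m: A³/T = 13170 — close enough.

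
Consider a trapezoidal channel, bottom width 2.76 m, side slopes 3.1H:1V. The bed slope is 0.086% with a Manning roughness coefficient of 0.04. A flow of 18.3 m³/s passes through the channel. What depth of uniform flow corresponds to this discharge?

Manning's equation rearranged: A R^(2/3) = nQ / (1·√S) = 0.04 × 18.3 / (√0.00086) = 24.96.
Trying y = 1.53 m: A R^(2/3) = 10.72 — low.
Trying y = 2.59 m: A R^(2/3) = 35.36 — high.
Trying y = 2.23 m: A R^(2/3) = 25 — matches.

y_n = 2.23 m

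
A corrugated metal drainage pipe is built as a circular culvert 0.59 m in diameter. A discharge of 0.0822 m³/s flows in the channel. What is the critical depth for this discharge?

y_c = 0.183 m

At critical depth, Q² T / (g A³) = 1, i.e. A³/T = Q²/g = 0.0822²/9.81 = 0.0006888.
Trying y = 0.142 m: A³/T = 0.0002577 — too small.
Trying y = 0.214 m: A³/T = 0.001264 — too large.
Trying y = 0.183 m: A³/T = 0.0006908 — ≈ 0.0006888.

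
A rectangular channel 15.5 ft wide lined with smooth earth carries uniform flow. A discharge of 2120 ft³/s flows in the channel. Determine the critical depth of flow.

y_c = 8.34 ft

For a rectangular channel, critical depth y_c = (q²/g)^(1/3) where q = Q/b = 2120/15.5 = 136.8 ft²/s.
So y_c = (136.8²/32.2)^(1/3) = 8.34 ft.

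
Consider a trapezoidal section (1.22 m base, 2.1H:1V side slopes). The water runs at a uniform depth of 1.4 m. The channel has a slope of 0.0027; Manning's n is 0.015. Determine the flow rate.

Q = 16.7 m³/s

With bottom width b = 1.22 m and side slope z = 2.1: A = (b + zy)y = (1.22 + 2.1×1.4)×1.4 = 5.824 m²; P = b + 2y√(1+z²) = 1.22 + 2×1.4×2.326 = 7.733 m.
Hydraulic radius R = A/P = 5.824/7.733 = 0.7532 m.
Manning's equation: Q = (1/n) A R^(2/3) S^(1/2) = (1/0.015) × 5.824 × 0.7532^(2/3) × 0.0027^(1/2) = 16.7 m³/s.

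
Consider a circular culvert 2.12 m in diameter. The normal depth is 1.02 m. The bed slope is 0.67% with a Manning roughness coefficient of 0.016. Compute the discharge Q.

Q = 5.54 m³/s

For a circular section of diameter D = 2.12 m at depth y = 1.02 m, the central angle is θ = 2 arccos(1 − 2y/D) = 3.066 rad. Then A = (D²/8)(θ − sin θ) = 1.68 m² and P = Dθ/2 = 3.25 m.
Hydraulic radius R = A/P = 1.68/3.25 = 0.517 m.
Manning's equation: Q = (1/n) A R^(2/3) S^(1/2) = (1/0.016) × 1.68 × 0.517^(2/3) × 0.0067^(1/2) = 5.54 m³/s.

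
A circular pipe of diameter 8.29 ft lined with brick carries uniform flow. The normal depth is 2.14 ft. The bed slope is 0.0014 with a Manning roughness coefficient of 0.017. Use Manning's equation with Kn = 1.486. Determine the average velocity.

For a circular section of diameter D = 8.29 ft at depth y = 2.14 ft, the central angle is θ = 2 arccos(1 − 2y/D) = 2.132 rad. Then A = (D²/8)(θ − sin θ) = 11.04 ft² and P = Dθ/2 = 8.836 ft.
Hydraulic radius R = A/P = 11.04/8.836 = 1.249 ft.
From Manning's equation, V = (1.486/n) R^(2/3) S^(1/2) = (1.486/0.017) × 1.249^(2/3) × 0.0014^(1/2) = 3.79 ft/s.

V = 3.79 ft/s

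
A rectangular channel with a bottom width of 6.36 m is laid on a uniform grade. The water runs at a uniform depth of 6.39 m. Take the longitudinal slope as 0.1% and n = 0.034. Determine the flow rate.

Flow area A = b·y = 6.36 × 6.39 = 40.64 m². Wetted perimeter P = b + 2y = 6.36 + 2×6.39 = 19.14 m.
Hydraulic radius R = A/P = 40.64/19.14 = 2.123 m.
Manning's equation: Q = (1/n) A R^(2/3) S^(1/2) = (1/0.034) × 40.64 × 2.123^(2/3) × 0.001^(1/2) = 62.4 m³/s.

Q = 62.4 m³/s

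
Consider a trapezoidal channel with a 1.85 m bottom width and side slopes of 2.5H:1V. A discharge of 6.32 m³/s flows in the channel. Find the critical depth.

At critical depth, Q² T / (g A³) = 1, i.e. A³/T = Q²/g = 6.32²/9.81 = 4.072.
At y = 0.864 m: A³/T = 6.74 — high.
At y = 0.759 m: A³/T = 4.076 — ≈ 4.072.

y_c = 0.759 m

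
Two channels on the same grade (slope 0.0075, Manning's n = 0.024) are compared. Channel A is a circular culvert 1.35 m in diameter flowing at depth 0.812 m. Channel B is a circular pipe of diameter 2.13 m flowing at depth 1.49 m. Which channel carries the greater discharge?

channel B

Channel A: For a circular section of diameter D = 1.35 m at depth y = 0.812 m, the central angle is θ = 2 arccos(1 − 2y/D) = 3.55 rad. Then A = (D²/8)(θ − sin θ) = 0.8994 m² and P = Dθ/2 = 2.396 m. Hydraulic radius R = A/P = 0.8994/2.396 = 0.3753 m. Q_A = (1/0.024)·0.8994·0.3753^(2/3)·√0.0075 = 1.688 m³/s.
Channel B: For a circular section of diameter D = 2.13 m at depth y = 1.49 m, the central angle is θ = 2 arccos(1 − 2y/D) = 3.963 rad. Then A = (D²/8)(θ − sin θ) = 2.662 m² and P = Dθ/2 = 4.22 m. Hydraulic radius R = A/P = 2.662/4.22 = 0.6308 m. Q_B = (1/0.024)·2.662·0.6308^(2/3)·√0.0075 = 7.066 m³/s.
Q_A = 1.688 m³/s vs Q_B = 7.066 m³/s, so channel B carries more.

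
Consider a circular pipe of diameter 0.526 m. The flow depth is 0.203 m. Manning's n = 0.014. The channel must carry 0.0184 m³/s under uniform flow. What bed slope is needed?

S = 0.000211

For a circular section of diameter D = 0.526 m at depth y = 0.203 m, the central angle is θ = 2 arccos(1 − 2y/D) = 2.681 rad. Then A = (D²/8)(θ − sin θ) = 0.07737 m² and P = Dθ/2 = 0.7052 m.
Hydraulic radius R = A/P = 0.07737/0.7052 = 0.1097 m.
From Manning's equation, S = [nQ / (1 A R^(2/3))]² = [0.014 × 0.0184 / (1 × 0.07737 × 0.1097^(2/3))]² = 0.000211.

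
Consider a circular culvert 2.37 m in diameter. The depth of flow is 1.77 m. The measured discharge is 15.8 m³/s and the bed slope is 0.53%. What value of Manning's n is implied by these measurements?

n = 0.013

For a circular section of diameter D = 2.37 m at depth y = 1.77 m, the central angle is θ = 2 arccos(1 − 2y/D) = 4.174 rad. Then A = (D²/8)(θ − sin θ) = 3.534 m² and P = Dθ/2 = 4.946 m.
Hydraulic radius R = A/P = 3.534/4.946 = 0.7144 m.
Rearranging Manning's equation: n = (1/Q) A R^(2/3) S^(1/2) = (1/15.8) × 3.534 × 0.7144^(2/3) × √0.0053 = 0.013.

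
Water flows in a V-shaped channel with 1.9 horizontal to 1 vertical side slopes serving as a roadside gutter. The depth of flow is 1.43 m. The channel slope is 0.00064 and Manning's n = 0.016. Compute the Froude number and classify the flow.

subcritical

For a triangular section with side slope z = 1.9: A = zy² = 1.9×1.43² = 3.885 m²; P = 2y√(1+z²) = 2×1.43×2.147 = 6.141 m.
Hydraulic radius R = A/P = 3.885/6.141 = 0.6327 m.
V = (1/n) R^(2/3) √S = (1/0.016) × 0.6327^(2/3) × √0.00064 = 1.165 m/s. Hydraulic depth D_h = A/T = 3.885/5.434 = 0.715 m.
Froude number Fr = V/√(g·D_h) = 1.165/√(9.81×0.715) = 0.44, which is less than 1, so the flow is subcritical.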